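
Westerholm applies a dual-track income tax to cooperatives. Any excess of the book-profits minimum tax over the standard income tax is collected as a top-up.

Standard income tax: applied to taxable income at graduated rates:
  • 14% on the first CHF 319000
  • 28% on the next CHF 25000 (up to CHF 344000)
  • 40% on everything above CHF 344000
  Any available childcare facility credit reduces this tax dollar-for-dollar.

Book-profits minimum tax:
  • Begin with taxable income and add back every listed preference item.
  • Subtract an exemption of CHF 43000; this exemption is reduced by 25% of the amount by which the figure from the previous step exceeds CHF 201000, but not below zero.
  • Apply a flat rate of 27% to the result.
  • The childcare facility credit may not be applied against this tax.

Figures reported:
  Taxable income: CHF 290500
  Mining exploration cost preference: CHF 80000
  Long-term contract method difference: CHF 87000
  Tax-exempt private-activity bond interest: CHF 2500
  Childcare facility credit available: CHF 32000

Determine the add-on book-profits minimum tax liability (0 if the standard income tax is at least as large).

CHF 115530

Book-profits minimum tax:
  Adjusted income: CHF 290500 + CHF 80000 + CHF 87000 + CHF 2500 = CHF 460000
  Exemption: 25% × (CHF 460000 − CHF 201000) = CHF 64750 ≥ CHF 43000, so the exemption is fully phased out
  Base: CHF 460000 − CHF 0 = CHF 460000
  CHF 460000 × 27% = CHF 124200

Standard income tax:
  CHF 290500 × 14% = CHF 40670
  Less childcare facility credit CHF 32000 → CHF 8670

Excess of book-profits minimum tax over standard income tax: CHF 124200 − CHF 8670 = CHF 115530.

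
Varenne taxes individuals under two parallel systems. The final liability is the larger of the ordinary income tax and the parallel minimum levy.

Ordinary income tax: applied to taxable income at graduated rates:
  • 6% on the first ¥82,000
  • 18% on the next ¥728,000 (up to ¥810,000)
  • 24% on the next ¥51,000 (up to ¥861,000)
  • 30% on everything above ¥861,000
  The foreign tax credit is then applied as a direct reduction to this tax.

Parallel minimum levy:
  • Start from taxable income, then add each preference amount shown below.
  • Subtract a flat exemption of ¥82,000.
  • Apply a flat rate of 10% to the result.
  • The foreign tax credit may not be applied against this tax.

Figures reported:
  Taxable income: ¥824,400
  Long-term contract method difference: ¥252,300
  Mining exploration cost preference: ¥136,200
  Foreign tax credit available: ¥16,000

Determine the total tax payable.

¥123,416

Parallel minimum levy:
  Adjusted income: ¥824,400 + ¥252,300 + ¥136,200 = ¥1,212,900
  Less exemption ¥82,000 → base ¥1,130,900
  ¥1,130,900 × 10% = ¥113,090

Ordinary income tax:
  ¥82,000 × 6% = ¥4,920
  ¥728,000 × 18% = ¥131,040
  ¥14,400 × 24% = ¥3,456
  → ¥139,416
  Less foreign tax credit ¥16,000 → ¥123,416

¥123,416 > ¥113,090, so the ordinary income tax governs.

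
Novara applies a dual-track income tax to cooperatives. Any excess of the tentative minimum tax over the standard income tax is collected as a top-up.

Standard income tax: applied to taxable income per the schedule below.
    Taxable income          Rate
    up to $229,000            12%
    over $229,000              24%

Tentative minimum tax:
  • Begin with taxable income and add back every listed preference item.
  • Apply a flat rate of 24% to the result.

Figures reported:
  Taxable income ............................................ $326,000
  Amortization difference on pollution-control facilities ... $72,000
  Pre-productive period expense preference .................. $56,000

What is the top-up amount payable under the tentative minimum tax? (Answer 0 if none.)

Standard income tax:
  $229,000 × 12% = $27,480
  $97,000 × 24% = $23,280
  → $50,760

Tentative minimum tax:
  Adjusted income: $326,000 + $72,000 + $56,000 = $454,000
  $454,000 × 24% = $108,960

Excess of tentative minimum tax over standard income tax: $108,960 − $50,760 = $58,200.

$58,200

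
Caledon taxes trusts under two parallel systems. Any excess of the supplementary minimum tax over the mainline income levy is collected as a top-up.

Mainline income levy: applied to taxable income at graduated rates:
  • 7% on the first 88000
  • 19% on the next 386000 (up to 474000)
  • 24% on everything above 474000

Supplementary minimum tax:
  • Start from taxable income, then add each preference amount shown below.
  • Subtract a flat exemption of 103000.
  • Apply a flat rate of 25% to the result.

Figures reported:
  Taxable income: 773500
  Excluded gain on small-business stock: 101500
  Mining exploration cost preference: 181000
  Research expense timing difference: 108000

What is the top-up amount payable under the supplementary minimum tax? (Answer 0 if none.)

Mainline income levy:
  88000 × 7% = 6160
  386000 × 19% = 73340
  299500 × 24% = 71880
  → 151380

Supplementary minimum tax:
  Adjusted income: 773500 + 101500 + 181000 + 108000 = 1164000
  Less exemption 103000 → base 1061000
  1061000 × 25% = 265250

Excess of supplementary minimum tax over mainline income levy: 265250 − 151380 = 113870.

113870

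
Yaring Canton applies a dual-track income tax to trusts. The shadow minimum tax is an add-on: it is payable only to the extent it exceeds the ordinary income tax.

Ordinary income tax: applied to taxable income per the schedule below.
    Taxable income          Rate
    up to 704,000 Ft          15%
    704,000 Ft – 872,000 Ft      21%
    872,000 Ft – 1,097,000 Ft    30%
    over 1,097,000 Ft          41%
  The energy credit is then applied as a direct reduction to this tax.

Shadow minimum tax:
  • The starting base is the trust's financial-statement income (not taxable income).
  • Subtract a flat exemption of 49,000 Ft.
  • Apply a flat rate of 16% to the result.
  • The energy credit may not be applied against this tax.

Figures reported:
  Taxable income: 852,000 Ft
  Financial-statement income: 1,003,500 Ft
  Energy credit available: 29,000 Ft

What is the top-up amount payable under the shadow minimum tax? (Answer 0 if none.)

45,040 Ft

Shadow minimum tax:
  Base (financial-statement income): 1,003,500 Ft
  Less exemption 49,000 Ft → base 954,500 Ft
  954,500 Ft × 16% = 152,720 Ft

Ordinary income tax:
  704,000 Ft × 15% = 105,600 Ft
  148,000 Ft × 21% = 31,080 Ft
  → 136,680 Ft
  Less energy credit 29,000 Ft → 107,680 Ft

Excess of shadow minimum tax over ordinary income tax: 152,720 Ft − 107,680 Ft = 45,040 Ft.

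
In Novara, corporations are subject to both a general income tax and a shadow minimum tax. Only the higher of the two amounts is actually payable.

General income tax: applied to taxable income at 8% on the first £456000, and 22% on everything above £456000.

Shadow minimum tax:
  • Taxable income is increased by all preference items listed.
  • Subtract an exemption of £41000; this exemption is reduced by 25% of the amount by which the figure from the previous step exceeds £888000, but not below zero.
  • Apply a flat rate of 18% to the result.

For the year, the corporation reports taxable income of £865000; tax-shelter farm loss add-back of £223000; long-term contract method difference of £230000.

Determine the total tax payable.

£237240

Shadow minimum tax:
  Adjusted income: £865000 + £223000 + £230000 = £1318000
  Exemption: 25% × (£1318000 − £888000) = £107500 ≥ £41000, so the exemption is fully phased out
  Base: £1318000 − £0 = £1318000
  £1318000 × 18% = £237240

General income tax:
  £456000 × 8% = £36480
  £409000 × 22% = £89980
  → £126460

£237240 > £126460, so the shadow minimum tax is the binding amount.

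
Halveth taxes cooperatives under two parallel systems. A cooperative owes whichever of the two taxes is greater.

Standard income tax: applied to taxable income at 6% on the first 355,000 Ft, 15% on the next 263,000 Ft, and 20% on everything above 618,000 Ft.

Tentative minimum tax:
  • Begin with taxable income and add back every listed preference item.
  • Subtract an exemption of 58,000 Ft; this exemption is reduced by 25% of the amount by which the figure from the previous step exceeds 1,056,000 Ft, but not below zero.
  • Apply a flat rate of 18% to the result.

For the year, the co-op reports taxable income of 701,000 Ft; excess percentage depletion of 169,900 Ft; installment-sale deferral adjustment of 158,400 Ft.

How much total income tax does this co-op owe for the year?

Tentative minimum tax:
  Adjusted income: 701,000 Ft + 169,900 Ft + 158,400 Ft = 1,029,300 Ft
  Exemption: 1,029,300 Ft ≤ 1,056,000 Ft, so full 58,000 Ft applies
  Base: 1,029,300 Ft − 58,000 Ft = 971,300 Ft
  971,300 Ft × 18% = 174,834 Ft

Standard income tax:
  355,000 Ft × 6% = 21,300 Ft
  263,000 Ft × 15% = 39,450 Ft
  83,000 Ft × 20% = 16,600 Ft
  → 77,350 Ft

174,834 Ft > 77,350 Ft, so the tentative minimum tax is the binding amount.

174,834 Ft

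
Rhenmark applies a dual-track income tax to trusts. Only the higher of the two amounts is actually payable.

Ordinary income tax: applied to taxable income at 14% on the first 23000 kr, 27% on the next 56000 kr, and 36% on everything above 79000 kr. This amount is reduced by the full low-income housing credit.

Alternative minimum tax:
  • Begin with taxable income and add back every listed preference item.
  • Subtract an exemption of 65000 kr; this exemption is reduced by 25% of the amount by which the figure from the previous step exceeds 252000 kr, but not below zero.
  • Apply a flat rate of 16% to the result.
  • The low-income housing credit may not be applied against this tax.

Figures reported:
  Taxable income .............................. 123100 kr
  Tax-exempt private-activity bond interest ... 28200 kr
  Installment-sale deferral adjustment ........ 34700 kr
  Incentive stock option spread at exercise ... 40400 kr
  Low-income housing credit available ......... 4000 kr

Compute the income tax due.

30216 kr

Alternative minimum tax:
  Adjusted income: 123100 kr + 28200 kr + 34700 kr + 40400 kr = 226400 kr
  Exemption: 226400 kr ≤ 252000 kr, so full 65000 kr applies
  Base: 226400 kr − 65000 kr = 161400 kr
  161400 kr × 16% = 25824 kr

Ordinary income tax:
  23000 kr × 14% = 3220 kr
  56000 kr × 27% = 15120 kr
  44100 kr × 36% = 15876 kr
  → 34216 kr
  Less low-income housing credit 4000 kr → 30216 kr

30216 kr > 25824 kr, so the ordinary income tax governs.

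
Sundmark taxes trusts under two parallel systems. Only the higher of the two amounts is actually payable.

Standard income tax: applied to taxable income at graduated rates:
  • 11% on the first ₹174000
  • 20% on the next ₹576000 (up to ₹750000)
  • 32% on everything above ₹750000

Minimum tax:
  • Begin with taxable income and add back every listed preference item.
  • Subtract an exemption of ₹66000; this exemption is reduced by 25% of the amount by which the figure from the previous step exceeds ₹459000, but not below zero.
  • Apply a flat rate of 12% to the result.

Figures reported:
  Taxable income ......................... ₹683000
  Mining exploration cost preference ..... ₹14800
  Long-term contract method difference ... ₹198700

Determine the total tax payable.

Minimum tax:
  Adjusted income: ₹683000 + ₹14800 + ₹198700 = ₹896500
  Exemption: 25% × (₹896500 − ₹459000) = ₹109375 ≥ ₹66000, so the exemption is fully phased out
  Base: ₹896500 − ₹0 = ₹896500
  ₹896500 × 12% = ₹107580

Standard income tax:
  ₹174000 × 11% = ₹19140
  ₹509000 × 20% = ₹101800
  → ₹120940

₹120940 > ₹107580, so the standard income tax governs.

₹120940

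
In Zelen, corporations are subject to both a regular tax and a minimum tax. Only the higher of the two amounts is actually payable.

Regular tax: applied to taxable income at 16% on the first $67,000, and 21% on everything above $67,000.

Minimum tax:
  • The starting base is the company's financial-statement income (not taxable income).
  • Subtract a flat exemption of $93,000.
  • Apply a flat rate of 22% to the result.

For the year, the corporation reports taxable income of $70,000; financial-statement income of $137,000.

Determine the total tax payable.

Minimum tax:
  Base (financial-statement income): $137,000
  Less exemption $93,000 → base $44,000
  $44,000 × 22% = $9,680

Regular tax:
  $67,000 × 16% = $10,720
  $3,000 × 21% = $630
  → $11,350

$11,350 > $9,680, so the regular tax governs.

$11,350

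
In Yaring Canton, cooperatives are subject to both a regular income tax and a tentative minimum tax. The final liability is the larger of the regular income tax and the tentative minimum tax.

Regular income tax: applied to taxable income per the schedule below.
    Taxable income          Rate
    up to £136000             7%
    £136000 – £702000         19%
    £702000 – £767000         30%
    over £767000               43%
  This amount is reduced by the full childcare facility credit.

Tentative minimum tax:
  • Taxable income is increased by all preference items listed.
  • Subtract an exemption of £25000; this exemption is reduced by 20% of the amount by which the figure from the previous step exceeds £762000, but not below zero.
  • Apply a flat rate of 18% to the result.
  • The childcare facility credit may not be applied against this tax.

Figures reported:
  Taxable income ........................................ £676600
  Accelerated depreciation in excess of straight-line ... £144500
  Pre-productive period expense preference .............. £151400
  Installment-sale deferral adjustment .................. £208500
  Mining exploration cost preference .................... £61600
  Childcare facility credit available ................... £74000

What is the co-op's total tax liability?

Regular income tax:
  £136000 × 7% = £9520
  £540600 × 19% = £102714
  → £112234
  Less childcare facility credit £74000 → £38234

Tentative minimum tax:
  Adjusted income: £676600 + £144500 + £151400 + £208500 + £61600 = £1242600
  Exemption: 20% × (£1242600 − £762000) = £96120 ≥ £25000, so the exemption is fully phased out
  Base: £1242600 − £0 = £1242600
  £1242600 × 18% = £223668

£223668 > £38234, so the tentative minimum tax is the binding amount.

£223668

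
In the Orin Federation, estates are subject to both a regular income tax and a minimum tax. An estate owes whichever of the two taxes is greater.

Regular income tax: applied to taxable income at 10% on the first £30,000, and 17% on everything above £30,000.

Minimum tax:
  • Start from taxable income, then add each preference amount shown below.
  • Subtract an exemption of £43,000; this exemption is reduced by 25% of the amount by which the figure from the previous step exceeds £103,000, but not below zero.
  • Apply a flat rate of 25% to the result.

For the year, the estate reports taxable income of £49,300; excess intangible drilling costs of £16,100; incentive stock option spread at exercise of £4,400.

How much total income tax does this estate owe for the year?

£6,700

Regular income tax:
  £30,000 × 10% = £3,000
  £19,300 × 17% = £3,281
  → £6,281

Minimum tax:
  Adjusted income: £49,300 + £16,100 + £4,400 = £69,800
  Exemption: £69,800 ≤ £103,000, so full £43,000 applies
  Base: £69,800 − £43,000 = £26,800
  £26,800 × 25% = £6,700

£6,700 > £6,281, so the minimum tax is the binding amount.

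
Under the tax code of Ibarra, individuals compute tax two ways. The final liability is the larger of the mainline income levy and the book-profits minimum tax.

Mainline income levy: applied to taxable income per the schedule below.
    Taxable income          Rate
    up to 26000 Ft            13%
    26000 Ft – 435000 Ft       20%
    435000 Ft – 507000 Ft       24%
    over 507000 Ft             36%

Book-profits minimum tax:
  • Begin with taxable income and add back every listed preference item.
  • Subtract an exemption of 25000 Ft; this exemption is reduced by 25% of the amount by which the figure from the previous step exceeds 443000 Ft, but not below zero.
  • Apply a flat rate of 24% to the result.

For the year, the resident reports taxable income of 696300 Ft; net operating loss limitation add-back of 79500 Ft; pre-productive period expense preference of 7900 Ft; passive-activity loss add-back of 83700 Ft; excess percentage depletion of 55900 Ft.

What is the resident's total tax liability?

Mainline income levy:
  26000 Ft × 13% = 3380 Ft
  409000 Ft × 20% = 81800 Ft
  72000 Ft × 24% = 17280 Ft
  189300 Ft × 36% = 68148 Ft
  → 170608 Ft

Book-profits minimum tax:
  Adjusted income: 696300 Ft + 79500 Ft + 7900 Ft + 83700 Ft + 55900 Ft = 923300 Ft
  Exemption: 25% × (923300 Ft − 443000 Ft) = 120075 Ft ≥ 25000 Ft, so the exemption is fully phased out
  Base: 923300 Ft − 0 Ft = 923300 Ft
  923300 Ft × 24% = 221592 Ft

221592 Ft > 170608 Ft, so the book-profits minimum tax is the binding amount.

221592 Ft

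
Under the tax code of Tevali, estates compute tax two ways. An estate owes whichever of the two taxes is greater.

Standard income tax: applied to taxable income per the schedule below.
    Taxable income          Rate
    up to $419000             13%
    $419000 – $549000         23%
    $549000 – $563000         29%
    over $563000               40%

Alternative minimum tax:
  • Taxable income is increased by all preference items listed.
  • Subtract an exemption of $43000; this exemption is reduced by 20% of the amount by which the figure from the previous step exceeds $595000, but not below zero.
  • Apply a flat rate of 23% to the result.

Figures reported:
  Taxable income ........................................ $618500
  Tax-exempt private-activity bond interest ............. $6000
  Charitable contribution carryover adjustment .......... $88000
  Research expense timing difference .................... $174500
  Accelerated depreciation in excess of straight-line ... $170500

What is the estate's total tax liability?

Standard income tax:
  $419000 × 13% = $54470
  $130000 × 23% = $29900
  $14000 × 29% = $4060
  $55500 × 40% = $22200
  → $110630

Alternative minimum tax:
  Adjusted income: $618500 + $6000 + $88000 + $174500 + $170500 = $1057500
  Exemption: 20% × ($1057500 − $595000) = $92500 ≥ $43000, so the exemption is fully phased out
  Base: $1057500 − $0 = $1057500
  $1057500 × 23% = $243225

$243225 > $110630, so the alternative minimum tax is the binding amount.

$243225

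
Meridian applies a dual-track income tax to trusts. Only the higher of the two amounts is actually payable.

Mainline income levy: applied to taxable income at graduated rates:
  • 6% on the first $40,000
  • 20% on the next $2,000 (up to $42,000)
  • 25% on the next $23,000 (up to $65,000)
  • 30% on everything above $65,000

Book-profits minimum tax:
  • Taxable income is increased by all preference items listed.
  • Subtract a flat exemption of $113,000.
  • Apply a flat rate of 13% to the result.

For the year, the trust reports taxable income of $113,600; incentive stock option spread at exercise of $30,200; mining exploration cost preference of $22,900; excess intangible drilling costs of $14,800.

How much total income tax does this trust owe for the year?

Book-profits minimum tax:
  Adjusted income: $113,600 + $30,200 + $22,900 + $14,800 = $181,500
  Less exemption $113,000 → base $68,500
  $68,500 × 13% = $8,905

Mainline income levy:
  $40,000 × 6% = $2,400
  $2,000 × 20% = $400
  $23,000 × 25% = $5,750
  $48,600 × 30% = $14,580
  → $23,130

$23,130 > $8,905, so the mainline income levy governs.

$23,130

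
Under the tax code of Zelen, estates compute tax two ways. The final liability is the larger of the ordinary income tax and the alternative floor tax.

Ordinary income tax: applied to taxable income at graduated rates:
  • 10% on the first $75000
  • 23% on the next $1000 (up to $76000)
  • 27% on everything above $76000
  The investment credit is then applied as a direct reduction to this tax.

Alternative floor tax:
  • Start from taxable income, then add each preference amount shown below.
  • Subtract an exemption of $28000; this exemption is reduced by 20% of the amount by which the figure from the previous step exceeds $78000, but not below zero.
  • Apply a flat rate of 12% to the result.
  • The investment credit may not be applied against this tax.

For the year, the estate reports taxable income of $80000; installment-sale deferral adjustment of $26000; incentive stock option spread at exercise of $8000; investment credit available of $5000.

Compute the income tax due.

Ordinary income tax:
  $75000 × 10% = $7500
  $1000 × 23% = $230
  $4000 × 27% = $1080
  → $8810
  Less investment credit $5000 → $3810

Alternative floor tax:
  Adjusted income: $80000 + $26000 + $8000 = $114000
  Exemption: $28000 − 20% × ($114000 − $78000) = $28000 − $7200 = $20800
  Base: $114000 − $20800 = $93200
  $93200 × 12% = $11184

$11184 > $3810, so the alternative floor tax is the binding amount.

$11184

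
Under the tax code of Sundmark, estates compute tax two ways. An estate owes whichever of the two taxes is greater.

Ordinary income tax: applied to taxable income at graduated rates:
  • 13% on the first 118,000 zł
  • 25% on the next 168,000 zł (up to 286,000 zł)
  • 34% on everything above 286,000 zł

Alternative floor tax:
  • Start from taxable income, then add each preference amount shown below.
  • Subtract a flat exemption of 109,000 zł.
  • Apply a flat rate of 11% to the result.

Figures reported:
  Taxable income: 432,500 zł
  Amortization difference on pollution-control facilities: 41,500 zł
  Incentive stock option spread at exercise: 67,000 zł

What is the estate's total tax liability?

Ordinary income tax:
  118,000 zł × 13% = 15,340 zł
  168,000 zł × 25% = 42,000 zł
  146,500 zł × 34% = 49,810 zł
  → 107,150 zł

Alternative floor tax:
  Adjusted income: 432,500 zł + 41,500 zł + 67,000 zł = 541,000 zł
  Less exemption 109,000 zł → base 432,000 zł
  432,000 zł × 11% = 47,520 zł

107,150 zł > 47,520 zł, so the ordinary income tax governs.

107,150 zł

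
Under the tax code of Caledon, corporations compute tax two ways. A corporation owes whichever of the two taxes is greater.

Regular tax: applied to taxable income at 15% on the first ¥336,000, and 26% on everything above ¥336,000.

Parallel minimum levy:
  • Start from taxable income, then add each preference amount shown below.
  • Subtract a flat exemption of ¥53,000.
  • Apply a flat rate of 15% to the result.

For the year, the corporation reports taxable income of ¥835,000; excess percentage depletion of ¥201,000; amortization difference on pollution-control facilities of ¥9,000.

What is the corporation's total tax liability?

¥180,140

Parallel minimum levy:
  Adjusted income: ¥835,000 + ¥201,000 + ¥9,000 = ¥1,045,000
  Less exemption ¥53,000 → base ¥992,000
  ¥992,000 × 15% = ¥148,800

Regular tax:
  ¥336,000 × 15% = ¥50,400
  ¥499,000 × 26% = ¥129,740
  → ¥180,140

¥180,140 > ¥148,800, so the regular tax governs.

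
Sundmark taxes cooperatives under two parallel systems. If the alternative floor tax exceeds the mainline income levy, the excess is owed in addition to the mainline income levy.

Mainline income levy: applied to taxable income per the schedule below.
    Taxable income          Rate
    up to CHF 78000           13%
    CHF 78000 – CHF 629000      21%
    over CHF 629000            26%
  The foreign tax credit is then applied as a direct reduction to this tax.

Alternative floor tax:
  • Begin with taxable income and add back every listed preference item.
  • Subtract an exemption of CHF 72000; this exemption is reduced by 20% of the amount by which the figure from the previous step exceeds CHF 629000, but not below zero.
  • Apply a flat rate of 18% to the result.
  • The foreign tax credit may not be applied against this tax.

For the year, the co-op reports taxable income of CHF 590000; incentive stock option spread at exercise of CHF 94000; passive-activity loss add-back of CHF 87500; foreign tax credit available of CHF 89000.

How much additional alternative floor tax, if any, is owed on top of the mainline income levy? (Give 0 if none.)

CHF 102380

Mainline income levy:
  CHF 78000 × 13% = CHF 10140
  CHF 512000 × 21% = CHF 107520
  → CHF 117660
  Less foreign tax credit CHF 89000 → CHF 28660

Alternative floor tax:
  Adjusted income: CHF 590000 + CHF 94000 + CHF 87500 = CHF 771500
  Exemption: CHF 72000 − 20% × (CHF 771500 − CHF 629000) = CHF 72000 − CHF 28500 = CHF 43500
  Base: CHF 771500 − CHF 43500 = CHF 728000
  CHF 728000 × 18% = CHF 131040

Excess of alternative floor tax over mainline income levy: CHF 131040 − CHF 28660 = CHF 102380.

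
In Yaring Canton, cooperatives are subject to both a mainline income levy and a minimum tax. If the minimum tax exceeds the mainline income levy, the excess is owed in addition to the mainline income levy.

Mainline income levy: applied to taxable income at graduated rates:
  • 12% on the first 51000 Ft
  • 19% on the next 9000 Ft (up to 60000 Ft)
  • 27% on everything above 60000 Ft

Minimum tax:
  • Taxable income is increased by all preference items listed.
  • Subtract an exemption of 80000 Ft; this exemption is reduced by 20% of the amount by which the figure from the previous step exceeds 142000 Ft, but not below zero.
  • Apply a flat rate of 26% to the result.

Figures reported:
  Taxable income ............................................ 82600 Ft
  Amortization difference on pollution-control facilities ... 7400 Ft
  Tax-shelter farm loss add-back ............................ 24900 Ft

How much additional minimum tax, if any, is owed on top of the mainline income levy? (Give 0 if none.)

Minimum tax:
  Adjusted income: 82600 Ft + 7400 Ft + 24900 Ft = 114900 Ft
  Exemption: 114900 Ft ≤ 142000 Ft, so full 80000 Ft applies
  Base: 114900 Ft − 80000 Ft = 34900 Ft
  34900 Ft × 26% = 9074 Ft

Mainline income levy:
  51000 Ft × 12% = 6120 Ft
  9000 Ft × 19% = 1710 Ft
  22600 Ft × 27% = 6102 Ft
  → 13932 Ft

9074 Ft ≤ 13932 Ft, so no add-on is due.

0 Ft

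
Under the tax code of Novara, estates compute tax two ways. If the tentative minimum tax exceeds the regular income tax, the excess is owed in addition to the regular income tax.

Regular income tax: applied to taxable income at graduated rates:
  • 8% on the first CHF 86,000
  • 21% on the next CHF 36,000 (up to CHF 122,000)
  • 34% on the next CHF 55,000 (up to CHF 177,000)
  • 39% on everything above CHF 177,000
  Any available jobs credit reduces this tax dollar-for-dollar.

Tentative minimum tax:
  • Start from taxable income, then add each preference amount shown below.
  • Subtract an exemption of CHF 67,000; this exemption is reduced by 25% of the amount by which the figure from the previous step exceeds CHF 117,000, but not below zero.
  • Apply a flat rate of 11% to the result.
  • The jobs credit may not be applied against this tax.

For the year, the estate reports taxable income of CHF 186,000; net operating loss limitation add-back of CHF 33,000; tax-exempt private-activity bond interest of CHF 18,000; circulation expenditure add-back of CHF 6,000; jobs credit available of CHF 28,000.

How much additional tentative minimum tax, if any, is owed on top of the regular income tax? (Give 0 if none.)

CHF 14,175

Tentative minimum tax:
  Adjusted income: CHF 186,000 + CHF 33,000 + CHF 18,000 + CHF 6,000 = CHF 243,000
  Exemption: CHF 67,000 − 25% × (CHF 243,000 − CHF 117,000) = CHF 67,000 − CHF 31,500 = CHF 35,500
  Base: CHF 243,000 − CHF 35,500 = CHF 207,500
  CHF 207,500 × 11% = CHF 22,825

Regular income tax:
  CHF 86,000 × 8% = CHF 6,880
  CHF 36,000 × 21% = CHF 7,560
  CHF 55,000 × 34% = CHF 18,700
  CHF 9,000 × 39% = CHF 3,510
  → CHF 36,650
  Less jobs credit CHF 28,000 → CHF 8,650

Excess of tentative minimum tax over regular income tax: CHF 22,825 − CHF 8,650 = CHF 14,175.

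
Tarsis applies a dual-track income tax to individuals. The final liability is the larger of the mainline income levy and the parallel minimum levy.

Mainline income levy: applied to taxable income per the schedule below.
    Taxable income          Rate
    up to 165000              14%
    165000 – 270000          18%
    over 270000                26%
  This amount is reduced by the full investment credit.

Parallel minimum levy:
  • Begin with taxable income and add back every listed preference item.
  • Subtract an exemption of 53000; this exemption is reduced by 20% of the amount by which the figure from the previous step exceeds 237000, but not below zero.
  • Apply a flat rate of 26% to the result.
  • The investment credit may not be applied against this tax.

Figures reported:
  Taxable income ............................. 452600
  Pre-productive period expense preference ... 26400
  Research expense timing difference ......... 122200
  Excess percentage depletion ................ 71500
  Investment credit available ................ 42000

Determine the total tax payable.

174902

Mainline income levy:
  165000 × 14% = 23100
  105000 × 18% = 18900
  182600 × 26% = 47476
  → 89476
  Less investment credit 42000 → 47476

Parallel minimum levy:
  Adjusted income: 452600 + 26400 + 122200 + 71500 = 672700
  Exemption: 20% × (672700 − 237000) = 87140 ≥ 53000, so the exemption is fully phased out
  Base: 672700 − 0 = 672700
  672700 × 26% = 174902

174902 > 47476, so the parallel minimum levy is the binding amount.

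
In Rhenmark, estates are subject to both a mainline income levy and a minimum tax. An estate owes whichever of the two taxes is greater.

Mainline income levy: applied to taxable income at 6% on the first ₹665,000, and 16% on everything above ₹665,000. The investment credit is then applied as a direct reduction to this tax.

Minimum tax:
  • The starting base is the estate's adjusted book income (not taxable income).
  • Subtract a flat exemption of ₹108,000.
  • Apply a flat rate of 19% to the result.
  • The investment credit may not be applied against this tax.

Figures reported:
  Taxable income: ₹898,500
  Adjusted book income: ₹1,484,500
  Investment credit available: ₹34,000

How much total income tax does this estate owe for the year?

Minimum tax:
  Base (adjusted book income): ₹1,484,500
  Less exemption ₹108,000 → base ₹1,376,500
  ₹1,376,500 × 19% = ₹261,535

Mainline income levy:
  ₹665,000 × 6% = ₹39,900
  ₹233,500 × 16% = ₹37,360
  → ₹77,260
  Less investment credit ₹34,000 → ₹43,260

₹261,535 > ₹43,260, so the minimum tax is the binding amount.

₹261,535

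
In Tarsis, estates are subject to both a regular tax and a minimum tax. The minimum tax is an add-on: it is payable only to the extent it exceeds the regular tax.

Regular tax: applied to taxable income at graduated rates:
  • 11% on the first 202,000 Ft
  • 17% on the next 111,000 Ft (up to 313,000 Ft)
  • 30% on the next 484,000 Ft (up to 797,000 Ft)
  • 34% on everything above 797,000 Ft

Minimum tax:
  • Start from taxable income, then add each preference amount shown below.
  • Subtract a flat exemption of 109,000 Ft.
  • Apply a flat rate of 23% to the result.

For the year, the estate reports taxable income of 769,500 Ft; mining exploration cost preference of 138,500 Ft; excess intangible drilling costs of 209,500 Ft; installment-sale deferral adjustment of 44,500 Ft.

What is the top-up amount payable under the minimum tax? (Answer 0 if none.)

64,150 Ft

Regular tax:
  202,000 Ft × 11% = 22,220 Ft
  111,000 Ft × 17% = 18,870 Ft
  456,500 Ft × 30% = 136,950 Ft
  → 178,040 Ft

Minimum tax:
  Adjusted income: 769,500 Ft + 138,500 Ft + 209,500 Ft + 44,500 Ft = 1,162,000 Ft
  Less exemption 109,000 Ft → base 1,053,000 Ft
  1,053,000 Ft × 23% = 242,190 Ft

Excess of minimum tax over regular tax: 242,190 Ft − 178,040 Ft = 64,150 Ft.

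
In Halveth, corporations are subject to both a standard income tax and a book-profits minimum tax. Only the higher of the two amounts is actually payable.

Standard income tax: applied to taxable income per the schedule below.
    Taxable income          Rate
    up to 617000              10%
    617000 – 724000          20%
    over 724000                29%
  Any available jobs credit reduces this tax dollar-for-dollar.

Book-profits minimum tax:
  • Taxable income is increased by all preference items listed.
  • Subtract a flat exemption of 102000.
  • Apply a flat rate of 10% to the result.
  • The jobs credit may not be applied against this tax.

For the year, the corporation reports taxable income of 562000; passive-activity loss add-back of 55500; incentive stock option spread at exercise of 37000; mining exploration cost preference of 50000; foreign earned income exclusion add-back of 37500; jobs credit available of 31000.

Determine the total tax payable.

64000

Standard income tax:
  562000 × 10% = 56200
  Less jobs credit 31000 → 25200

Book-profits minimum tax:
  Adjusted income: 562000 + 55500 + 37000 + 50000 + 37500 = 742000
  Less exemption 102000 → base 640000
  640000 × 10% = 64000

64000 > 25200, so the book-profits minimum tax is the binding amount.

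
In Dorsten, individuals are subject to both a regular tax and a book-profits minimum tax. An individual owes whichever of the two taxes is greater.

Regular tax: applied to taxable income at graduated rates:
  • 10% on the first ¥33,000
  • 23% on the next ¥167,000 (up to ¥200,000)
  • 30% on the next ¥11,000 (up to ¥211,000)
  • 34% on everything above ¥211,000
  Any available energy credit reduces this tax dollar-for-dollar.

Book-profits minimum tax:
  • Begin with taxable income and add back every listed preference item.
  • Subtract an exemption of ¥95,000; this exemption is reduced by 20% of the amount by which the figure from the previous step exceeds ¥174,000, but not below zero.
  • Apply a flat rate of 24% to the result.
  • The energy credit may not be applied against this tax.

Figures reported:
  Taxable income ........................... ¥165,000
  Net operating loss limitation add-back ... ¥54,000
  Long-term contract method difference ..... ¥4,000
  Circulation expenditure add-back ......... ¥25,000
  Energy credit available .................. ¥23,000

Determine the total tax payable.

Book-profits minimum tax:
  Adjusted income: ¥165,000 + ¥54,000 + ¥4,000 + ¥25,000 = ¥248,000
  Exemption: ¥95,000 − 20% × (¥248,000 − ¥174,000) = ¥95,000 − ¥14,800 = ¥80,200
  Base: ¥248,000 − ¥80,200 = ¥167,800
  ¥167,800 × 24% = ¥40,272

Regular tax:
  ¥33,000 × 10% = ¥3,300
  ¥132,000 × 23% = ¥30,360
  → ¥33,660
  Less energy credit ¥23,000 → ¥10,660

¥40,272 > ¥10,660, so the book-profits minimum tax is the binding amount.

¥40,272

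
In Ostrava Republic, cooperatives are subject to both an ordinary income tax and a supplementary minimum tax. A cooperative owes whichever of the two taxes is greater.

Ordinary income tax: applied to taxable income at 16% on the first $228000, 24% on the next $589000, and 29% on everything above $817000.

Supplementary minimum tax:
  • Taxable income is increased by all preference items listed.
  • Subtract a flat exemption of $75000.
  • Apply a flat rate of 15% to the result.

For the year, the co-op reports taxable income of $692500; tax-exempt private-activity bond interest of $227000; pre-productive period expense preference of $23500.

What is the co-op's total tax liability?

Supplementary minimum tax:
  Adjusted income: $692500 + $227000 + $23500 = $943000
  Less exemption $75000 → base $868000
  $868000 × 15% = $130200

Ordinary income tax:
  $228000 × 16% = $36480
  $464500 × 24% = $111480
  → $147960

$147960 > $130200, so the ordinary income tax governs.

$147960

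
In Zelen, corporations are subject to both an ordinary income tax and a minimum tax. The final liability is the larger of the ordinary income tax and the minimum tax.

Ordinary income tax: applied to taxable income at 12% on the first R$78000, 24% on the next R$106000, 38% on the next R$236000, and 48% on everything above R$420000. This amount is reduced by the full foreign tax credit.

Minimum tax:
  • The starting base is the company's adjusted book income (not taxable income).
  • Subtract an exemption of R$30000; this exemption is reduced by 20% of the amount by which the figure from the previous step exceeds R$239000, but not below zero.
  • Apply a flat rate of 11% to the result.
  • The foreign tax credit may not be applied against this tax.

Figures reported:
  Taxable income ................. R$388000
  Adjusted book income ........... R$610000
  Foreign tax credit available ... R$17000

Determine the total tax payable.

R$95320

Ordinary income tax:
  R$78000 × 12% = R$9360
  R$106000 × 24% = R$25440
  R$204000 × 38% = R$77520
  → R$112320
  Less foreign tax credit R$17000 → R$95320

Minimum tax:
  Base (adjusted book income): R$610000
  Exemption: 20% × (R$610000 − R$239000) = R$74200 ≥ R$30000, so the exemption is fully phased out
  Base: R$610000 − R$0 = R$610000
  R$610000 × 11% = R$67100

R$95320 > R$67100, so the ordinary income tax governs.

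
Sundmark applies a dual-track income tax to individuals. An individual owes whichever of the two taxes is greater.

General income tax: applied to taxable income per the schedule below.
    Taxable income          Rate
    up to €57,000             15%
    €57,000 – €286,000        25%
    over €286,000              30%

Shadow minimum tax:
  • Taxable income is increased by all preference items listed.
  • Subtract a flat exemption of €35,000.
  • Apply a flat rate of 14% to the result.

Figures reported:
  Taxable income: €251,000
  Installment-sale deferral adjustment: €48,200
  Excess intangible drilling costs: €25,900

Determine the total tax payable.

Shadow minimum tax:
  Adjusted income: €251,000 + €48,200 + €25,900 = €325,100
  Less exemption €35,000 → base €290,100
  €290,100 × 14% = €40,614

General income tax:
  €57,000 × 15% = €8,550
  €194,000 × 25% = €48,500
  → €57,050

€57,050 > €40,614, so the general income tax governs.

€57,050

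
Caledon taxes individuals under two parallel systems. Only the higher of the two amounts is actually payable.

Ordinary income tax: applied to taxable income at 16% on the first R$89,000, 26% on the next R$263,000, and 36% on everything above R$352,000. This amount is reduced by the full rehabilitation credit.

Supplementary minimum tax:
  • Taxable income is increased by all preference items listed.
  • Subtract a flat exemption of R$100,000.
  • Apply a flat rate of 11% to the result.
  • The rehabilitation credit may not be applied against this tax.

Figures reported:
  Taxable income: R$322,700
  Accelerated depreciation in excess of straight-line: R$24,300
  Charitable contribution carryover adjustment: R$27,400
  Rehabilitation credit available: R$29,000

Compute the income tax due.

R$46,002

Ordinary income tax:
  R$89,000 × 16% = R$14,240
  R$233,700 × 26% = R$60,762
  → R$75,002
  Less rehabilitation credit R$29,000 → R$46,002

Supplementary minimum tax:
  Adjusted income: R$322,700 + R$24,300 + R$27,400 = R$374,400
  Less exemption R$100,000 → base R$274,400
  R$274,400 × 11% = R$30,184

R$46,002 > R$30,184, so the ordinary income tax governs.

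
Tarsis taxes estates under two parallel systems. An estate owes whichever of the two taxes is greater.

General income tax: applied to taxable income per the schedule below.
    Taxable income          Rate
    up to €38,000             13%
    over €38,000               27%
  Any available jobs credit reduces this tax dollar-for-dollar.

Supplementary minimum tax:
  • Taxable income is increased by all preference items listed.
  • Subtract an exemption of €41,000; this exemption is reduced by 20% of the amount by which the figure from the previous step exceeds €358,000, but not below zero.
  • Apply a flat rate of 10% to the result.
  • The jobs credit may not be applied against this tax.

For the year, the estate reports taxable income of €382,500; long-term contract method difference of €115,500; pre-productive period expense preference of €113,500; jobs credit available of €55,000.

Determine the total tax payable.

Supplementary minimum tax:
  Adjusted income: €382,500 + €115,500 + €113,500 = €611,500
  Exemption: 20% × (€611,500 − €358,000) = €50,700 ≥ €41,000, so the exemption is fully phased out
  Base: €611,500 − €0 = €611,500
  €611,500 × 10% = €61,150

General income tax:
  €38,000 × 13% = €4,940
  €344,500 × 27% = €93,015
  → €97,955
  Less jobs credit €55,000 → €42,955

€61,150 > €42,955, so the supplementary minimum tax is the binding amount.

€61,150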